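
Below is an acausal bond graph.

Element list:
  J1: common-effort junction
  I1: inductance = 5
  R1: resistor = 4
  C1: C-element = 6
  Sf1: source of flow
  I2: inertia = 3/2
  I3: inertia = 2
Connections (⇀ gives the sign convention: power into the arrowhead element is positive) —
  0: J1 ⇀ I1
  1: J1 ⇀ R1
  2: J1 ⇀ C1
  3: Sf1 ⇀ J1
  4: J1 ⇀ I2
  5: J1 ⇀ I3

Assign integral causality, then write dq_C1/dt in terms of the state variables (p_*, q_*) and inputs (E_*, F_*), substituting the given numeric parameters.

b3 |Sf1  (Sf1 (Sf) sets flow on bond)
b0 |I1  (I1: I, integral causality)
b2 |J1  (prefer integral on C1)
b1 |R1  (J1 effort already set via bond 2)
b4 |I2  (J1: bond 2 brought effort, rest push out)
b5 |I3  (common-e at J1 fixed by 2)

dq_C1/dt = F_Sf1 - p_I1/5 - 2*p_I2/3 - p_I3/2 - q_C1/24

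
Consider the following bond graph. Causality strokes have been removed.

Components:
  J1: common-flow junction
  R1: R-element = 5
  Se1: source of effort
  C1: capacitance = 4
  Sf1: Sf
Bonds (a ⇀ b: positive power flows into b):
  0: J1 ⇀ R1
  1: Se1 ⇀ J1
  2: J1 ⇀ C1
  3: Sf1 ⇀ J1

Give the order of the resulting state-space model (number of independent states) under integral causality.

1  (C1 all integral)

β1 stroke at J1  (Se1 fixes effort; stroke away)
β3 stroke at Sf1  (Sf1 fixes flow; stroke at Sf1)
β0 stroke at J1  (J1 flow already set via bond 3)
β2 stroke at J1  (1-jn J1 has f-setter on 3)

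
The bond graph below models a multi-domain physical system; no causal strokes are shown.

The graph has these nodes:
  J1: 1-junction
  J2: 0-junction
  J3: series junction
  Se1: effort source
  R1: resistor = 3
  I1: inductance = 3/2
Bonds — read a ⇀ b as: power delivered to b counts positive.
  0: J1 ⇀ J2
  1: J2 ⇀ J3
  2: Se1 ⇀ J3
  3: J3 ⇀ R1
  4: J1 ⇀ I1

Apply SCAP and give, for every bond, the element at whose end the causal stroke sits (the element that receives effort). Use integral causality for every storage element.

β2 |J3  (source Se1 imposes e)
β4 |I1  (I1 integral (f out))
β0 |J1  (common-f at J1 fixed by 4)
β1 |J2  (closing 0-jn rule on J2)
β3 |J3  (common-f at J3 fixed by 1)

#0 stroke→J1
#1 stroke→J2
#2 stroke→J3
#3 stroke→J3
#4 stroke→I1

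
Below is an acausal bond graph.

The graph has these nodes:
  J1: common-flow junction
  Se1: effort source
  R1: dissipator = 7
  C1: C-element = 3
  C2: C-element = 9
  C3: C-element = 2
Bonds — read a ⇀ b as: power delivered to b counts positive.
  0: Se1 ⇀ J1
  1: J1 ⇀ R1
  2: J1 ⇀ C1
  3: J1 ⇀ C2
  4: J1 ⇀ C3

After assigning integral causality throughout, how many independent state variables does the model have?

β0 stroke at J1  (Se1: effort source, stroke at far end)
β2 stroke at J1  (C1 integral (e out))
β3 stroke at J1  (C2 outputs effort q/C2)
β4 stroke at J1  (C3: C, integral causality)
β1 stroke at R1  (only one flow-in slot at J1)

3  (C1, C2, C3 all integral)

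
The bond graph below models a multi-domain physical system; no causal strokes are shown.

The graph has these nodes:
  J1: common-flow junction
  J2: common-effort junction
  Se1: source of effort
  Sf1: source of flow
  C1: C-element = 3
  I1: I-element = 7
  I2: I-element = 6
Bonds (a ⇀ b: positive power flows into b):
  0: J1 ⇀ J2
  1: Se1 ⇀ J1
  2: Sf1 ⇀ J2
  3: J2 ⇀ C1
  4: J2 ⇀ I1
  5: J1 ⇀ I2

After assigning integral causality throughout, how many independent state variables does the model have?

b1 stroke→J1  (source Se1 imposes e)
b2 stroke→Sf1  (Sf1 (Sf) sets flow on bond)
b3 stroke→J2  (C1 integral (e out))
b0 stroke→J1  (0-jn J2 has e-setter on 3)
b4 stroke→I1  (J2 effort already set via bond 3)
b5 stroke→I2  (only one flow-in slot at J1)

3  (C1, I1, I2 all integral)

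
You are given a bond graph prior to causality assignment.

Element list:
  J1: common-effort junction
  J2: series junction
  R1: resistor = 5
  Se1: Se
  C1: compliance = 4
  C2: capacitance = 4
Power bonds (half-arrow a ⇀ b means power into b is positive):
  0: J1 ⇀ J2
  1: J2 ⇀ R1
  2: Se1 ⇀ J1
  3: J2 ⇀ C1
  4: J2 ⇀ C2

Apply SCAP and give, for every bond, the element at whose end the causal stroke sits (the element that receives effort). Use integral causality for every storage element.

bond 2 stroke→J1  (Se1 (Se) sets effort on bond)
bond 0 stroke→J2  (common-e at J1 fixed by 2)
bond 3 stroke→J2  (C1 outputs effort q/C1)
bond 4 stroke→J2  (C2: C, integral causality)
bond 1 stroke→R1  (J2 needs exactly one f-in)

β0 |J2
β1 |R1
β2 |J1
β3 |J2
β4 |J2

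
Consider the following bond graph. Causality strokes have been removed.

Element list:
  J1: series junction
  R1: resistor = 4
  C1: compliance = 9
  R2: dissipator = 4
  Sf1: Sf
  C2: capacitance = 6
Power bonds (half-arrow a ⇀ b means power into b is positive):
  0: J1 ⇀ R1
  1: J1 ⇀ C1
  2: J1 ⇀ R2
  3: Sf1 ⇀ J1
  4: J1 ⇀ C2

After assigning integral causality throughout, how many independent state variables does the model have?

bond 3 →Sf1  (Sf1 (Sf) sets flow on bond)
bond 0 →J1  (J1 flow already set via bond 3)
bond 1 →J1  (J1: bond 3 brought flow, rest push out)
bond 2 →J1  (common-f at J1 fixed by 3)
bond 4 →J1  (J1 flow already set via bond 3)

2  (C1, C2 all integral)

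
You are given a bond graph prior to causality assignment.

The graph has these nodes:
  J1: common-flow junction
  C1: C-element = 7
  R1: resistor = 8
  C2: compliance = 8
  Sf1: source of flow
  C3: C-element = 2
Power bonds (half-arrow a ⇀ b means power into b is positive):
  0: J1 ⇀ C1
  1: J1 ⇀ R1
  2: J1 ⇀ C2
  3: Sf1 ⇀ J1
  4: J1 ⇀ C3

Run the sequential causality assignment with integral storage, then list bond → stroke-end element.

bond 0 →J1
bond 1 →J1
bond 2 →J1
bond 3 →Sf1
bond 4 →J1

b3 |Sf1  (Sf1: flow source, stroke at near end)
b0 |J1  (1-jn J1 has f-setter on 3)
b1 |J1  (J1 flow already set via bond 3)
b2 |J1  (J1 flow already set via bond 3)
b4 |J1  (J1 flow already set via bond 3)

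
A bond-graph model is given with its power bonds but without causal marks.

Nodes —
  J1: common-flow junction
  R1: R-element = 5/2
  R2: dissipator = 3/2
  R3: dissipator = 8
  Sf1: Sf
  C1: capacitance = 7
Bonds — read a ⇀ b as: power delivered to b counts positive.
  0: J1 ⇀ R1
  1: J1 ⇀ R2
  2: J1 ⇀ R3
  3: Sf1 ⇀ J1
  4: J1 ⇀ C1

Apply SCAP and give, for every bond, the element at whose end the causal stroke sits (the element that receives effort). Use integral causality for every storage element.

bond 3 |Sf1  (Sf1 fixes flow; stroke at Sf1)
bond 0 |J1  (J1: bond 3 brought flow, rest push out)
bond 1 |J1  (1-jn J1 has f-setter on 3)
bond 2 |J1  (1-jn J1 has f-setter on 3)
bond 4 |J1  (J1: bond 3 brought flow, rest push out)

#0 |J1
#1 |J1
#2 |J1
#3 |Sf1
#4 |J1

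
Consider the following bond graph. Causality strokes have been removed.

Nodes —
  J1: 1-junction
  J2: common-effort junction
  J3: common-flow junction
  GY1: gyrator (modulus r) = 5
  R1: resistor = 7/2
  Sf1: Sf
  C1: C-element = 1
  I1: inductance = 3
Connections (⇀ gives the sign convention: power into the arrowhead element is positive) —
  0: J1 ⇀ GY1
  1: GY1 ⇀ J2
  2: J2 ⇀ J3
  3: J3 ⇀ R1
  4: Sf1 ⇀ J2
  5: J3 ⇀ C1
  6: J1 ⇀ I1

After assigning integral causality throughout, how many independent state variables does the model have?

2  (C1, I1 all integral)

bond 4 stroke at Sf1  (Sf1 fixes flow; stroke at Sf1)
bond 5 stroke at J3  (C1 integral (e out))
bond 6 stroke at I1  (I1 outputs flow p/I1)
bond 0 stroke at J1  (1-jn J1 has f-setter on 6)
bond 1 stroke at J2  (through GY1, causality inverts; strokes same side of GY1)
bond 2 stroke at J3  (J2: bond 1 brought effort, rest push out)
bond 3 stroke at R1  (only one flow-in slot at J3)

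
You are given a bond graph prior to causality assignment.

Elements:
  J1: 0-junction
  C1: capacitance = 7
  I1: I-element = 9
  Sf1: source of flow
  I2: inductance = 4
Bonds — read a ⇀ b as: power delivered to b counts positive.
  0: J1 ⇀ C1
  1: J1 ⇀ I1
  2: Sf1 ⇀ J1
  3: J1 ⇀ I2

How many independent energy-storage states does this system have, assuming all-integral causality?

3  (C1, I1, I2 all integral)

β2 |Sf1  (Sf1: flow source, stroke at near end)
β0 |J1  (C1 outputs effort q/C1)
β1 |I1  (0-jn J1 has e-setter on 0)
β3 |I2  (J1: bond 0 brought effort, rest push out)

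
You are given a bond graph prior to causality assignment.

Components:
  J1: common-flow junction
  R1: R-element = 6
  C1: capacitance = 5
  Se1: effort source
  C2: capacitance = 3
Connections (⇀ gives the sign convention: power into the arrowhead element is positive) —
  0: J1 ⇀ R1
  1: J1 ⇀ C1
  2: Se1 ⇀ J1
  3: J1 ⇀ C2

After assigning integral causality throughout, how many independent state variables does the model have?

2  (C1, C2 all integral)

bond 2 stroke at J1  (source Se1 imposes e)
bond 1 stroke at J1  (C1: C, integral causality)
bond 3 stroke at J1  (C2: C, integral causality)
bond 0 stroke at R1  (only one flow-in slot at J1)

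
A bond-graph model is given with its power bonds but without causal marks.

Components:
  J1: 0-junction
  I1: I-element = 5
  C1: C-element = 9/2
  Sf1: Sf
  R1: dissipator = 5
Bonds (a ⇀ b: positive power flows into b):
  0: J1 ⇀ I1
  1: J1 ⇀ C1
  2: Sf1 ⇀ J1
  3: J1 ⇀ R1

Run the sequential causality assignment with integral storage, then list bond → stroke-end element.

β2 stroke at Sf1  (Sf1 fixes flow; stroke at Sf1)
β0 stroke at I1  (I1 integral (f out))
β1 stroke at J1  (prefer integral on C1)
β3 stroke at R1  (common-e at J1 fixed by 1)

#0 stroke→I1
#1 stroke→J1
#2 stroke→Sf1
#3 stroke→R1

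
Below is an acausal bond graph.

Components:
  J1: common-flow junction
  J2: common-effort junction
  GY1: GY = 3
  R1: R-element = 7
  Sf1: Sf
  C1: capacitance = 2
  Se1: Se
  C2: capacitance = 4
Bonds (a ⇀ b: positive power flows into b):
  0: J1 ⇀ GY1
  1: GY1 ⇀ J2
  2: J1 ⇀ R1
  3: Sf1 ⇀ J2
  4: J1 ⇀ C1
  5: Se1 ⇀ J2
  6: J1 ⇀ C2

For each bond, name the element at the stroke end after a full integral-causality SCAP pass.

#0 |GY1
#1 |GY1
#2 |J1
#3 |Sf1
#4 |J1
#5 |J2
#6 |J1

β3 |Sf1  (Sf1: flow source, stroke at near end)
β5 |J2  (Se1: effort source, stroke at far end)
β1 |GY1  (J2: bond 5 brought effort, rest push out)
β0 |GY1  (GY1 both-in/both-out from 1)
β2 |J1  (J1: bond 0 brought flow, rest push out)
β4 |J1  (J1: bond 0 brought flow, rest push out)
β6 |J1  (common-f at J1 fixed by 0)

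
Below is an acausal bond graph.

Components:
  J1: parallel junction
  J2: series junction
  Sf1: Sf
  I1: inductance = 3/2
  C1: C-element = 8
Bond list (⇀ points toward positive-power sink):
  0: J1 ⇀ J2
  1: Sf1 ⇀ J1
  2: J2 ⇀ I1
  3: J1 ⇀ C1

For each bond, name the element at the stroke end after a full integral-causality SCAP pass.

bond 0 |J2
bond 1 |Sf1
bond 2 |I1
bond 3 |J1

bond 1 →Sf1  (Sf1 (Sf) sets flow on bond)
bond 2 →I1  (I1 integral (f out))
bond 0 →J2  (J2: bond 2 brought flow, rest push out)
bond 3 →J1  (J1 needs exactly one e-in)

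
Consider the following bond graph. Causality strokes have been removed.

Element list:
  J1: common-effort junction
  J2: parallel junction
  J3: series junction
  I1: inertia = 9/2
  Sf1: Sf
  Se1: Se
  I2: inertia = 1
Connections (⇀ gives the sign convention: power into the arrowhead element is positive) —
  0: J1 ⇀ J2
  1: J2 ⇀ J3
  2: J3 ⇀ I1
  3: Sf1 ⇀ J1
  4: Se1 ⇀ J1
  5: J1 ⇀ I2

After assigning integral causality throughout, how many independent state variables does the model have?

#3 |Sf1  (Sf1 fixes flow; stroke at Sf1)
#4 |J1  (source Se1 imposes e)
#0 |J2  (J1: bond 4 brought effort, rest push out)
#5 |I2  (J1: bond 4 brought effort, rest push out)
#1 |J3  (J2: bond 0 brought effort, rest push out)
#2 |I1  (closing 1-jn rule on J3)

2  (I1, I2 all integral)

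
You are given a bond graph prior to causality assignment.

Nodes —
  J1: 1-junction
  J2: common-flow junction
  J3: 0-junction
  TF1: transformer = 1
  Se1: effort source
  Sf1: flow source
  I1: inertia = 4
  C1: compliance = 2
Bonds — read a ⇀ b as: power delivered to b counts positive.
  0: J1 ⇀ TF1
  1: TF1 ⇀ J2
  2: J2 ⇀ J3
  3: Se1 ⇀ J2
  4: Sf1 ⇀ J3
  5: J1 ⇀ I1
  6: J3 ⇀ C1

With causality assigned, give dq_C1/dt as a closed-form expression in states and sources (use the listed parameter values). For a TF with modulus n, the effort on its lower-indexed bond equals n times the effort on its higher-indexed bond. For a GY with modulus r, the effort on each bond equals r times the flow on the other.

dq_C1/dt = F_Sf1 + p_I1/4

b3 |J2  (Se1: effort source, stroke at far end)
b4 |Sf1  (Sf1 (Sf) sets flow on bond)
b5 |I1  (I1 integral (f out))
b0 |J1  (J1: bond 5 brought flow, rest push out)
b1 |TF1  (TF1: transformer flips bond 0)
b2 |J2  (common-f at J2 fixed by 1)
b6 |J3  (J3: last free bond brings effort in)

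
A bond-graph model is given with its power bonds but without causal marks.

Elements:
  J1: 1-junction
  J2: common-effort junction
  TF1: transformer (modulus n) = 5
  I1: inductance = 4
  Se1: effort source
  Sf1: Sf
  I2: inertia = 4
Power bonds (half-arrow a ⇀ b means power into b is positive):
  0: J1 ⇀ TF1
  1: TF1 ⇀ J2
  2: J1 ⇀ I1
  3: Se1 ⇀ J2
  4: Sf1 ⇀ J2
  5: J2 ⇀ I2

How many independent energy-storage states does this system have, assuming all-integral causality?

2  (I1, I2 all integral)

bond 3 stroke→J2  (source Se1 imposes e)
bond 4 stroke→Sf1  (Sf1: flow source, stroke at near end)
bond 1 stroke→TF1  (J2 effort already set via bond 3)
bond 5 stroke→I2  (J2 effort already set via bond 3)
bond 0 stroke→J1  (through TF1, causality passes straight; one stroke at TF1)
bond 2 stroke→I1  (J1: last free bond brings flow in)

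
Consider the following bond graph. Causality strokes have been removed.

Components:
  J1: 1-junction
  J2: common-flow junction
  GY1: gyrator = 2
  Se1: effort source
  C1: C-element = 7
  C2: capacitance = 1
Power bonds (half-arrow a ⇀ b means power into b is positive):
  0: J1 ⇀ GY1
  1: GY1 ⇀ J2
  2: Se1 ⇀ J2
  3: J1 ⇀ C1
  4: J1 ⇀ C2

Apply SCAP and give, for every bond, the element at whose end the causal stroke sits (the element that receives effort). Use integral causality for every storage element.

β2 stroke→J2  (Se1 (Se) sets effort on bond)
β1 stroke→GY1  (closing 1-jn rule on J2)
β0 stroke→GY1  (through GY1, causality inverts; strokes same side of GY1)
β3 stroke→J1  (J1 flow already set via bond 0)
β4 stroke→J1  (J1: bond 0 brought flow, rest push out)

bond 0 →GY1
bond 1 →GY1
bond 2 →J2
bond 3 →J1
bond 4 →J1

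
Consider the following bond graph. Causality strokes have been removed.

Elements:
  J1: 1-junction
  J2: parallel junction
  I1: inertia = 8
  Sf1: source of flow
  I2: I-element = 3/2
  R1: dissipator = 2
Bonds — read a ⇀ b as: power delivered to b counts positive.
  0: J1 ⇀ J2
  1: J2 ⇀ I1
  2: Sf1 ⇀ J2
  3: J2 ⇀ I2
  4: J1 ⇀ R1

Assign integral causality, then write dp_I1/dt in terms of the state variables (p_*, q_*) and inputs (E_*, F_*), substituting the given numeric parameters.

dp_I1/dt = 2*F_Sf1 - p_I1/4 - 4*p_I2/3

b2 stroke at Sf1  (Sf1 fixes flow; stroke at Sf1)
b1 stroke at I1  (prefer integral on I1)
b3 stroke at I2  (I2: I, integral causality)
b0 stroke at J2  (J2: last free bond brings effort in)
b4 stroke at J1  (1-jn J1 has f-setter on 0)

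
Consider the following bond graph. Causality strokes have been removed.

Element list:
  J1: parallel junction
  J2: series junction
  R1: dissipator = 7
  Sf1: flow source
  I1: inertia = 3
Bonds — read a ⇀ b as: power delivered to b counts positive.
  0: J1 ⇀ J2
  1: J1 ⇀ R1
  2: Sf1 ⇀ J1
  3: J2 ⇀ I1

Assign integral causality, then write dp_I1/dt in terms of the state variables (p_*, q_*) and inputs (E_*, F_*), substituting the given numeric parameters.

b2 stroke at Sf1  (Sf1: flow source, stroke at near end)
b3 stroke at I1  (I1 integral (f out))
b0 stroke at J2  (common-f at J2 fixed by 3)
b1 stroke at J1  (J1 needs exactly one e-in)

dp_I1/dt = 7*F_Sf1 - 7*p_I1/3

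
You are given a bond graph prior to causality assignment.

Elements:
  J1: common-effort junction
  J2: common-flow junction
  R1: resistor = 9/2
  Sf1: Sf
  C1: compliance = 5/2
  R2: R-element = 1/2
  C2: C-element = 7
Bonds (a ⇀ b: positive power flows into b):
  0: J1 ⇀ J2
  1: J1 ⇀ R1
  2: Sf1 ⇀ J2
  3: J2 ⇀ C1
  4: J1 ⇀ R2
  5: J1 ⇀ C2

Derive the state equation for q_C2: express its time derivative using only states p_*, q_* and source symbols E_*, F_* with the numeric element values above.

dq_C2/dt = -F_Sf1 - 20*q_C2/63

#2 →Sf1  (Sf1: flow source, stroke at near end)
#0 →J2  (1-jn J2 has f-setter on 2)
#3 →J2  (J2: bond 2 brought flow, rest push out)
#5 →J1  (C2: C, integral causality)
#1 →R1  (J1: bond 5 brought effort, rest push out)
#4 →R2  (J1 effort already set via bond 5)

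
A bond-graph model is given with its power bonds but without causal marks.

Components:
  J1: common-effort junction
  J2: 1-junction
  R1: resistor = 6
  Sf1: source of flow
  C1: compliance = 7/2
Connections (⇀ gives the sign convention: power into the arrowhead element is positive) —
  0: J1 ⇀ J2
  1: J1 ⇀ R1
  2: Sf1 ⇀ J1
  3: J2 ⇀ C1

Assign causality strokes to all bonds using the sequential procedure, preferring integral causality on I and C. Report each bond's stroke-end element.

#2 →Sf1  (Sf1 (Sf) sets flow on bond)
#3 →J2  (C1 outputs effort q/C1)
#0 →J1  (only one flow-in slot at J2)
#1 →R1  (0-jn J1 has e-setter on 0)

bond 0 |J1
bond 1 |R1
bond 2 |Sf1
bond 3 |J2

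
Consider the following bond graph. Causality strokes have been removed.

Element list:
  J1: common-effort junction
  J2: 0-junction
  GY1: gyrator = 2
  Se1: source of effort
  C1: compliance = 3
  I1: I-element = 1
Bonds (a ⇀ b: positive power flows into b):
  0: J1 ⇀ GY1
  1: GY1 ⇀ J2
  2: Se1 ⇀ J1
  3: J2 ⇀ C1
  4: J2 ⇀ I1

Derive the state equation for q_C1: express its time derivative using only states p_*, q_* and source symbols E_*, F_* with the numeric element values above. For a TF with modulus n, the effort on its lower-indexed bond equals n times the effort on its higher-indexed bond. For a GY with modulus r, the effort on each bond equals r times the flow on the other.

dq_C1/dt = E_Se1/2 - p_I1

bond 2 stroke at J1  (source Se1 imposes e)
bond 0 stroke at GY1  (J1 effort already set via bond 2)
bond 1 stroke at GY1  (GY1 both-in/both-out from 0)
bond 3 stroke at J2  (C1: C, integral causality)
bond 4 stroke at I1  (J2: bond 3 brought effort, rest push out)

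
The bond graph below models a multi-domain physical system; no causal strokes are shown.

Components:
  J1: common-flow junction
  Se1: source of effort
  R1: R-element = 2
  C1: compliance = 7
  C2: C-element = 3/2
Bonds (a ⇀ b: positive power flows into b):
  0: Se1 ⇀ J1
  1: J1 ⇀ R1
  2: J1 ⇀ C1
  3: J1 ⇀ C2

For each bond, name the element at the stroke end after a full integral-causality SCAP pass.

bond 0 |J1  (Se1 fixes effort; stroke away)
bond 2 |J1  (C1 integral (e out))
bond 3 |J1  (C2 integral (e out))
bond 1 |R1  (J1 needs exactly one f-in)

β0 →J1
β1 →R1
β2 →J1
β3 →J1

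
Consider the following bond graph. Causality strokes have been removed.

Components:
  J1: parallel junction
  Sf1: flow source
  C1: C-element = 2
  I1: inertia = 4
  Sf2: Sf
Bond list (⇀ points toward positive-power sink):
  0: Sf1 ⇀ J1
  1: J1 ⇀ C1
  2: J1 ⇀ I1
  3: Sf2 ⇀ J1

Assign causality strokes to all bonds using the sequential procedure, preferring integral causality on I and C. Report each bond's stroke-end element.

#0 →Sf1
#1 →J1
#2 →I1
#3 →Sf2

bond 0 stroke at Sf1  (Sf1: flow source, stroke at near end)
bond 3 stroke at Sf2  (Sf2 fixes flow; stroke at Sf2)
bond 1 stroke at J1  (C1 outputs effort q/C1)
bond 2 stroke at I1  (0-jn J1 has e-setter on 1)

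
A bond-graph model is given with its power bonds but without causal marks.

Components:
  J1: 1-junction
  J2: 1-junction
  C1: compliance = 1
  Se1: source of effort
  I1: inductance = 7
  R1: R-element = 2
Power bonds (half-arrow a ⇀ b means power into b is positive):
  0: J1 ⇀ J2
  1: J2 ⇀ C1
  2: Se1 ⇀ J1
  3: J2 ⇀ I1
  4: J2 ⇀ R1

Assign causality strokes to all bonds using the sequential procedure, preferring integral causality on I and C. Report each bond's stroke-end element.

bond 2 →J1  (source Se1 imposes e)
bond 0 →J2  (J1: last free bond brings flow in)
bond 1 →J2  (C1 integral (e out))
bond 3 →I1  (I1 outputs flow p/I1)
bond 4 →J2  (1-jn J2 has f-setter on 3)

b0 stroke at J2
b1 stroke at J2
b2 stroke at J1
b3 stroke at I1
b4 stroke at J2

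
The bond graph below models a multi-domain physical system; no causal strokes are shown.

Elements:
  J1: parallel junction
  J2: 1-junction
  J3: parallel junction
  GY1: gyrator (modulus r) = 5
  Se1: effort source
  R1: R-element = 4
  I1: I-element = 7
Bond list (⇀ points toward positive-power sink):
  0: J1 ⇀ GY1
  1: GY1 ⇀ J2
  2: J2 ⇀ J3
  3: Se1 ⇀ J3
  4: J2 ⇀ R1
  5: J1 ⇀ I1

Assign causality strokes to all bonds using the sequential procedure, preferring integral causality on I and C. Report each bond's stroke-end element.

b0 stroke at J1
b1 stroke at J2
b2 stroke at J2
b3 stroke at J3
b4 stroke at R1
b5 stroke at I1

β3 →J3  (Se1 fixes effort; stroke away)
β2 →J2  (0-jn J3 has e-setter on 3)
β5 →I1  (I1: I, integral causality)
β0 →J1  (J1: last free bond brings effort in)
β1 →J2  (GY1 both-in/both-out from 0)
β4 →R1  (J2: last free bond brings flow in)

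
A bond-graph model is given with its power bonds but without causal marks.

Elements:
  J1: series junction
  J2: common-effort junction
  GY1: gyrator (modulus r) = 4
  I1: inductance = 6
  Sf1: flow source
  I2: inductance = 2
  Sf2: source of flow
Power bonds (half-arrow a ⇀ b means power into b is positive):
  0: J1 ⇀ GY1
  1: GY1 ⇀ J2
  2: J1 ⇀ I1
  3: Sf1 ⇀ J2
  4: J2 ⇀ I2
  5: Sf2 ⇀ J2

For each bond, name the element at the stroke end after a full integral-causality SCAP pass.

bond 0 →J1
bond 1 →J2
bond 2 →I1
bond 3 →Sf1
bond 4 →I2
bond 5 →Sf2

bond 3 stroke→Sf1  (Sf1 fixes flow; stroke at Sf1)
bond 5 stroke→Sf2  (Sf2 fixes flow; stroke at Sf2)
bond 2 stroke→I1  (I1 integral (f out))
bond 0 stroke→J1  (1-jn J1 has f-setter on 2)
bond 1 stroke→J2  (GY1 both-in/both-out from 0)
bond 4 stroke→I2  (0-jn J2 has e-setter on 1)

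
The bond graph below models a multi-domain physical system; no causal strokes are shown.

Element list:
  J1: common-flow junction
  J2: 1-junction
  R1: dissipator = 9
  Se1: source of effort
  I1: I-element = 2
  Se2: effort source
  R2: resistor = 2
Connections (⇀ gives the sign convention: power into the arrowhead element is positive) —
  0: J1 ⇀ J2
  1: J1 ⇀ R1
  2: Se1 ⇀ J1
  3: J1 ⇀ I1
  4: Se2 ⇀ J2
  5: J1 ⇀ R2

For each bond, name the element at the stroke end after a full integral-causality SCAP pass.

b0 stroke→J1
b1 stroke→J1
b2 stroke→J1
b3 stroke→I1
b4 stroke→J2
b5 stroke→J1

β2 →J1  (Se1 fixes effort; stroke away)
β4 →J2  (source Se2 imposes e)
β0 →J1  (J2: last free bond brings flow in)
β3 →I1  (I1 outputs flow p/I1)
β1 →J1  (common-f at J1 fixed by 3)
β5 →J1  (J1 flow already set via bond 3)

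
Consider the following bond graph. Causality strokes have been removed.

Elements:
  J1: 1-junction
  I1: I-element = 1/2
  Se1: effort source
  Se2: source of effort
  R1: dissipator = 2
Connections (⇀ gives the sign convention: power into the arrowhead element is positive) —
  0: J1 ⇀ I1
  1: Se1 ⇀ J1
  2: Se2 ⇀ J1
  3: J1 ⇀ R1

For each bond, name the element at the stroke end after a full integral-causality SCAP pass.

bond 1 →J1  (Se1 fixes effort; stroke away)
bond 2 →J1  (source Se2 imposes e)
bond 0 →I1  (I1 integral (f out))
bond 3 →J1  (1-jn J1 has f-setter on 0)

β0 stroke at I1
β1 stroke at J1
β2 stroke at J1
β3 stroke at J1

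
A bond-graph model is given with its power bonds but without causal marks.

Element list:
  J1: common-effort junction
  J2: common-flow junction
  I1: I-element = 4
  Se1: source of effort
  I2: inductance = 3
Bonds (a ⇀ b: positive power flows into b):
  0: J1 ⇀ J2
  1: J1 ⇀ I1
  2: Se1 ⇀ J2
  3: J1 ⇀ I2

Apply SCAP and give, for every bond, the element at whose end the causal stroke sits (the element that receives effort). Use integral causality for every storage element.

b2 stroke at J2  (Se1: effort source, stroke at far end)
b0 stroke at J1  (closing 1-jn rule on J2)
b1 stroke at I1  (J1: bond 0 brought effort, rest push out)
b3 stroke at I2  (J1 effort already set via bond 0)

β0 stroke→J1
β1 stroke→I1
β2 stroke→J2
β3 stroke→I2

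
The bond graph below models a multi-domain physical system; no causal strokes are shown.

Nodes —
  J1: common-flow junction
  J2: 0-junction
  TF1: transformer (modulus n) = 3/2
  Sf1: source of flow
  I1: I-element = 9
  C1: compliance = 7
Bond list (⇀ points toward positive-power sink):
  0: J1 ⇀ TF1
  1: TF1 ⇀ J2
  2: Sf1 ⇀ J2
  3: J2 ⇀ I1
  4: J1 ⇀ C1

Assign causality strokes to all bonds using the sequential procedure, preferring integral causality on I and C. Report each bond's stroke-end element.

bond 2 →Sf1  (source Sf1 imposes f)
bond 3 →I1  (I1 outputs flow p/I1)
bond 1 →J2  (closing 0-jn rule on J2)
bond 0 →TF1  (TF1: transformer flips bond 1)
bond 4 →J1  (1-jn J1 has f-setter on 0)

#0 stroke at TF1
#1 stroke at J2
#2 stroke at Sf1
#3 stroke at I1
#4 stroke at J1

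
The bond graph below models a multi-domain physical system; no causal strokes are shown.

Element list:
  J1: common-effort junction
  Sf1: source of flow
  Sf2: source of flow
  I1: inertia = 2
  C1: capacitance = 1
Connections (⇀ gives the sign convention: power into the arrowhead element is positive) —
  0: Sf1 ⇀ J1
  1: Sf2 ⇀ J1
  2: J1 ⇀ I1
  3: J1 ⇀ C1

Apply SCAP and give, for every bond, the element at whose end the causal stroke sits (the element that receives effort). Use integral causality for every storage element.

bond 0 stroke at Sf1
bond 1 stroke at Sf2
bond 2 stroke at I1
bond 3 stroke at J1

#0 →Sf1  (Sf1 (Sf) sets flow on bond)
#1 →Sf2  (Sf2: flow source, stroke at near end)
#2 →I1  (I1: I, integral causality)
#3 →J1  (closing 0-jn rule on J1)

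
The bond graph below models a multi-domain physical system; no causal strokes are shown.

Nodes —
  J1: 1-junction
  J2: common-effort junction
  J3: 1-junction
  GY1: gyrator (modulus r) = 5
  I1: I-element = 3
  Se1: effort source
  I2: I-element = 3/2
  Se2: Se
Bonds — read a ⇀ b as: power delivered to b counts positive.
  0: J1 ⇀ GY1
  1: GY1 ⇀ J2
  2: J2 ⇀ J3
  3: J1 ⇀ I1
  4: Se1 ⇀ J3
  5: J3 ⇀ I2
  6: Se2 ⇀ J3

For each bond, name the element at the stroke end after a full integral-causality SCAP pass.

β4 |J3  (Se1: effort source, stroke at far end)
β6 |J3  (Se2 fixes effort; stroke away)
β3 |I1  (I1: I, integral causality)
β0 |J1  (1-jn J1 has f-setter on 3)
β1 |J2  (GY GY1: same side as bond 0)
β2 |J3  (J2 effort already set via bond 1)
β5 |I2  (closing 1-jn rule on J3)

bond 0 |J1
bond 1 |J2
bond 2 |J3
bond 3 |I1
bond 4 |J3
bond 5 |I2
bond 6 |J3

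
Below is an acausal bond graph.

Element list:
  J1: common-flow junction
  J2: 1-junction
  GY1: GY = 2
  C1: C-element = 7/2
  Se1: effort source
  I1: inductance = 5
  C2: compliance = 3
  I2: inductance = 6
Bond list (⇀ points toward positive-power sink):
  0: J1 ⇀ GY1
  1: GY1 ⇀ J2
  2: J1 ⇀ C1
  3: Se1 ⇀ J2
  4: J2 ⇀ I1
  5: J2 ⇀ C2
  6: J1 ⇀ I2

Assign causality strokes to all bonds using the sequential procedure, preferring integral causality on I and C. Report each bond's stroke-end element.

b0 |J1
b1 |J2
b2 |J1
b3 |J2
b4 |I1
b5 |J2
b6 |I2

#3 stroke→J2  (source Se1 imposes e)
#2 stroke→J1  (C1: C, integral causality)
#4 stroke→I1  (I1: I, integral causality)
#1 stroke→J2  (J2: bond 4 brought flow, rest push out)
#5 stroke→J2  (1-jn J2 has f-setter on 4)
#0 stroke→J1  (GY1: gyrator matches bond 1)
#6 stroke→I2  (J1: last free bond brings flow in)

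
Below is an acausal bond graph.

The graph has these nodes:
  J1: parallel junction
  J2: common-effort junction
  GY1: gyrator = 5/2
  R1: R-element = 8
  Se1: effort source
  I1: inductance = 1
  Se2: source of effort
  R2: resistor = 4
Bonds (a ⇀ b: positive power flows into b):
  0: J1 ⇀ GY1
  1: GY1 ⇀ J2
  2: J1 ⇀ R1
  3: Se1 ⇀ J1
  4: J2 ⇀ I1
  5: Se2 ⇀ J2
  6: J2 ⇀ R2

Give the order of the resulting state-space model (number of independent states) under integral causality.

#3 stroke→J1  (Se1: effort source, stroke at far end)
#5 stroke→J2  (source Se2 imposes e)
#0 stroke→GY1  (common-e at J1 fixed by 3)
#2 stroke→R1  (J1 effort already set via bond 3)
#1 stroke→GY1  (J2: bond 5 brought effort, rest push out)
#4 stroke→I1  (J2 effort already set via bond 5)
#6 stroke→R2  (common-e at J2 fixed by 5)

1  (I1 all integral)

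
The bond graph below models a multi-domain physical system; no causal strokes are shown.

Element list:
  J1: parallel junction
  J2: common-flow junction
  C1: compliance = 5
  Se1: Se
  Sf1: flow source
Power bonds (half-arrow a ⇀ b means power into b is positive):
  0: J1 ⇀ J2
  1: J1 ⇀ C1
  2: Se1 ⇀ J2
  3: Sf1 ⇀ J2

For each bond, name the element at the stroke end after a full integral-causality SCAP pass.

b2 stroke→J2  (source Se1 imposes e)
b3 stroke→Sf1  (Sf1 fixes flow; stroke at Sf1)
b0 stroke→J2  (J2 flow already set via bond 3)
b1 stroke→J1  (J1: last free bond brings effort in)

bond 0 stroke at J2
bond 1 stroke at J1
bond 2 stroke at J2
bond 3 stroke at Sf1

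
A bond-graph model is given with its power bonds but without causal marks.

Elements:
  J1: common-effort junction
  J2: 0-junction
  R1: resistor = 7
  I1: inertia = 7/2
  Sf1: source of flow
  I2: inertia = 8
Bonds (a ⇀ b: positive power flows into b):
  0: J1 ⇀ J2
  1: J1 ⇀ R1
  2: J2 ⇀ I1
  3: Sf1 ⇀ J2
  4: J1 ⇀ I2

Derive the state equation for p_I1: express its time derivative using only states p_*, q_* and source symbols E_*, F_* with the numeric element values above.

b3 stroke→Sf1  (Sf1 (Sf) sets flow on bond)
b2 stroke→I1  (I1: I, integral causality)
b0 stroke→J2  (only one effort-in slot at J2)
b4 stroke→I2  (prefer integral on I2)
b1 stroke→J1  (J1: last free bond brings effort in)

dp_I1/dt = 7*F_Sf1 - 2*p_I1 - 7*p_I2/8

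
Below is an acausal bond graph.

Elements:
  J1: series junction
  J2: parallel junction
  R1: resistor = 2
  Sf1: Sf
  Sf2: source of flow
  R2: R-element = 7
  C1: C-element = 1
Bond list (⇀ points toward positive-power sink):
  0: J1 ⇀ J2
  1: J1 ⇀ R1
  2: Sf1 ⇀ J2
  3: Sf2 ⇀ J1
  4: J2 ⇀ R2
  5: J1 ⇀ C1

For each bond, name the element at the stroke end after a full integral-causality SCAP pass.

b0 |J1
b1 |J1
b2 |Sf1
b3 |Sf2
b4 |J2
b5 |J1

β2 stroke→Sf1  (Sf1 fixes flow; stroke at Sf1)
β3 stroke→Sf2  (source Sf2 imposes f)
β0 stroke→J1  (J1: bond 3 brought flow, rest push out)
β1 stroke→J1  (common-f at J1 fixed by 3)
β5 stroke→J1  (J1: bond 3 brought flow, rest push out)
β4 stroke→J2  (J2 needs exactly one e-in)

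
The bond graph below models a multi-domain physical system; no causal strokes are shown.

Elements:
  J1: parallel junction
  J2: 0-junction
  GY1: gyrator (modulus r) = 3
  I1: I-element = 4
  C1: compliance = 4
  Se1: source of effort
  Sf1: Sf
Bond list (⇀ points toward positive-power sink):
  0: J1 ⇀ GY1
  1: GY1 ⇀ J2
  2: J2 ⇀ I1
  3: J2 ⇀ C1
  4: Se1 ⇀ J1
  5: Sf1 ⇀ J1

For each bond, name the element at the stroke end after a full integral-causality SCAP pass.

b0 stroke at GY1
b1 stroke at GY1
b2 stroke at I1
b3 stroke at J2
b4 stroke at J1
b5 stroke at Sf1

β4 stroke→J1  (Se1 (Se) sets effort on bond)
β5 stroke→Sf1  (Sf1: flow source, stroke at near end)
β0 stroke→GY1  (J1: bond 4 brought effort, rest push out)
β1 stroke→GY1  (GY GY1: same side as bond 0)
β2 stroke→I1  (I1 outputs flow p/I1)
β3 stroke→J2  (only one effort-in slot at J2)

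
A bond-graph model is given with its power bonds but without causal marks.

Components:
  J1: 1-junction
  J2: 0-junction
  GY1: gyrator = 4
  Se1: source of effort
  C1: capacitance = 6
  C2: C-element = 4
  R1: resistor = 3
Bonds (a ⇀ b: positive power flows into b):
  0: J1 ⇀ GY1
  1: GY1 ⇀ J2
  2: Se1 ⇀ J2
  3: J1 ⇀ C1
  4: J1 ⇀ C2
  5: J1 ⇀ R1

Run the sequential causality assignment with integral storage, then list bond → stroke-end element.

bond 0 |GY1
bond 1 |GY1
bond 2 |J2
bond 3 |J1
bond 4 |J1
bond 5 |J1

bond 2 stroke at J2  (Se1 fixes effort; stroke away)
bond 1 stroke at GY1  (J2: bond 2 brought effort, rest push out)
bond 0 stroke at GY1  (GY1 both-in/both-out from 1)
bond 3 stroke at J1  (J1 flow already set via bond 0)
bond 4 stroke at J1  (J1: bond 0 brought flow, rest push out)
bond 5 stroke at J1  (J1: bond 0 brought flow, rest push out)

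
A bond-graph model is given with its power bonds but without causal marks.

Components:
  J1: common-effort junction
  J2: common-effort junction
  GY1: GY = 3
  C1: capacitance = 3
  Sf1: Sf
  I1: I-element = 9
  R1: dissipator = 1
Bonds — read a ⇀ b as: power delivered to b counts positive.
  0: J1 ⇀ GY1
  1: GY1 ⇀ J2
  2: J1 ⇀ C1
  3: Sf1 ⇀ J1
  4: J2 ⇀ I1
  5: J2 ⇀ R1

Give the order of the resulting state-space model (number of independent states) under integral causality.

2  (C1, I1 all integral)

b3 stroke→Sf1  (Sf1: flow source, stroke at near end)
b2 stroke→J1  (C1: C, integral causality)
b0 stroke→GY1  (0-jn J1 has e-setter on 2)
b1 stroke→GY1  (GY1: gyrator matches bond 0)
b4 stroke→I1  (prefer integral on I1)
b5 stroke→J2  (J2: last free bond brings effort in)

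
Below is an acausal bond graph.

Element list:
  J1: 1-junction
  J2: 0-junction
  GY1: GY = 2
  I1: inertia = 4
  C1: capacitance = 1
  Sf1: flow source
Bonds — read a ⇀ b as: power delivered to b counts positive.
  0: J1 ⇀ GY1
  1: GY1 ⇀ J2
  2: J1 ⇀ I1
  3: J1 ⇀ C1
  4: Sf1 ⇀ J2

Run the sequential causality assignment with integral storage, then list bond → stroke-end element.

β0 →J1
β1 →J2
β2 →I1
β3 →J1
β4 →Sf1

#4 stroke→Sf1  (Sf1 fixes flow; stroke at Sf1)
#1 stroke→J2  (J2 needs exactly one e-in)
#0 stroke→J1  (GY GY1: same side as bond 1)
#2 stroke→I1  (I1: I, integral causality)
#3 stroke→J1  (1-jn J1 has f-setter on 2)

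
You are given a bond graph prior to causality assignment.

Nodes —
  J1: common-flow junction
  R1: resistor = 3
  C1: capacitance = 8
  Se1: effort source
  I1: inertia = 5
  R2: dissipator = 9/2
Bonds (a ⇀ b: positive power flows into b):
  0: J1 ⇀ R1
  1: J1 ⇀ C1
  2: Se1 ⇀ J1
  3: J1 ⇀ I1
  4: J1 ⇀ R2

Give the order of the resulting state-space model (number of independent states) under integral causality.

2  (C1, I1 all integral)

bond 2 stroke at J1  (Se1 fixes effort; stroke away)
bond 1 stroke at J1  (C1 outputs effort q/C1)
bond 3 stroke at I1  (prefer integral on I1)
bond 0 stroke at J1  (1-jn J1 has f-setter on 3)
bond 4 stroke at J1  (J1: bond 3 brought flow, rest push out)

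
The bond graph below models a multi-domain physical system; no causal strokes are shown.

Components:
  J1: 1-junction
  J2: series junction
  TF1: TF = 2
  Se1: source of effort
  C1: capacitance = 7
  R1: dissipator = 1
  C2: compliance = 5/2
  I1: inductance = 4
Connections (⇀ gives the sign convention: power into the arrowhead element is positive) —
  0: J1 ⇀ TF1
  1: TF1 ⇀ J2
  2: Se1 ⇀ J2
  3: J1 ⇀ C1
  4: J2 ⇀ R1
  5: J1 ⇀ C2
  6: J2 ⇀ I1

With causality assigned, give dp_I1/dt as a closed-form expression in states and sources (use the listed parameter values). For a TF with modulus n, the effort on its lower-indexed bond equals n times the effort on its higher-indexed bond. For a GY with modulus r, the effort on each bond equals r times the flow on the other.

dp_I1/dt = E_Se1 - p_I1/4 - q_C1/14 - q_C2/5

β2 stroke at J2  (Se1 fixes effort; stroke away)
β3 stroke at J1  (prefer integral on C1)
β5 stroke at J1  (C2 integral (e out))
β0 stroke at TF1  (closing 1-jn rule on J1)
β1 stroke at J2  (TF1 one-in-one-out from 0)
β6 stroke at I1  (I1 outputs flow p/I1)
β4 stroke at J2  (J2 flow already set via bond 6)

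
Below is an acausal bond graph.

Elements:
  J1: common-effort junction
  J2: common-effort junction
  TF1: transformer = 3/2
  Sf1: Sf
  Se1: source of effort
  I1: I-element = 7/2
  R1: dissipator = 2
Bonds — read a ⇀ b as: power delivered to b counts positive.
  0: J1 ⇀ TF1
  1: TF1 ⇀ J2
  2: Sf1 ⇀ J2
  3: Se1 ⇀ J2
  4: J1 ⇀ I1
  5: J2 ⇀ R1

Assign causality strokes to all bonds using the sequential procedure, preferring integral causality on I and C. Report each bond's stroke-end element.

b0 stroke at J1
b1 stroke at TF1
b2 stroke at Sf1
b3 stroke at J2
b4 stroke at I1
b5 stroke at R1

b2 →Sf1  (Sf1: flow source, stroke at near end)
b3 →J2  (Se1 fixes effort; stroke away)
b1 →TF1  (J2: bond 3 brought effort, rest push out)
b5 →R1  (common-e at J2 fixed by 3)
b0 →J1  (TF1 one-in-one-out from 1)
b4 →I1  (J1 effort already set via bond 0)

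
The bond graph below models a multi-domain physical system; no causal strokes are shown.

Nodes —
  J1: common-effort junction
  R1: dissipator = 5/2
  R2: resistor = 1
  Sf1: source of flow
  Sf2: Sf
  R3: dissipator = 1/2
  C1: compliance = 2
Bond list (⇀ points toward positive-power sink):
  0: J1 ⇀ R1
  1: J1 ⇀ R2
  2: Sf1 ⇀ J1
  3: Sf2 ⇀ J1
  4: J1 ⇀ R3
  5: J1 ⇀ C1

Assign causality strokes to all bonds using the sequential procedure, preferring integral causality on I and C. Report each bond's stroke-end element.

β0 stroke→R1
β1 stroke→R2
β2 stroke→Sf1
β3 stroke→Sf2
β4 stroke→R3
β5 stroke→J1

b2 stroke→Sf1  (Sf1: flow source, stroke at near end)
b3 stroke→Sf2  (Sf2 fixes flow; stroke at Sf2)
b5 stroke→J1  (prefer integral on C1)
b0 stroke→R1  (J1: bond 5 brought effort, rest push out)
b1 stroke→R2  (J1 effort already set via bond 5)
b4 stroke→R3  (0-jn J1 has e-setter on 5)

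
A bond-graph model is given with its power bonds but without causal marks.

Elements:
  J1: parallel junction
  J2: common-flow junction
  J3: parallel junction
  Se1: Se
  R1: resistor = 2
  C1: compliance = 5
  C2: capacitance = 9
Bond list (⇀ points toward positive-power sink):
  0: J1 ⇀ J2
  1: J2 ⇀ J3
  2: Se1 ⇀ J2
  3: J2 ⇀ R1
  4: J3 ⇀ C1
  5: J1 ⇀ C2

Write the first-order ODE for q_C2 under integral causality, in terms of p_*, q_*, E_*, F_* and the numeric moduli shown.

dq_C2/dt = -E_Se1/2 + q_C1/10 - q_C2/18

β2 |J2  (Se1: effort source, stroke at far end)
β4 |J3  (prefer integral on C1)
β1 |J2  (J3 effort already set via bond 4)
β5 |J1  (prefer integral on C2)
β0 |J2  (J1: bond 5 brought effort, rest push out)
β3 |R1  (J2: last free bond brings flow in)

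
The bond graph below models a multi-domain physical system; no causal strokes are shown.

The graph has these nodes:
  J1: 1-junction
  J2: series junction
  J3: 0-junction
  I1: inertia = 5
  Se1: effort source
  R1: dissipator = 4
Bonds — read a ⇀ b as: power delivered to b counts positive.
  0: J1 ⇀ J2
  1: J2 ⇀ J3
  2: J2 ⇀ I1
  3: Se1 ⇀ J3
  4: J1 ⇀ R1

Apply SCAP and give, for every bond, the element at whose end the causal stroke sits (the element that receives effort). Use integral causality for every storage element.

bond 3 |J3  (source Se1 imposes e)
bond 1 |J2  (J3: bond 3 brought effort, rest push out)
bond 2 |I1  (I1: I, integral causality)
bond 0 |J2  (J2 flow already set via bond 2)
bond 4 |J1  (common-f at J1 fixed by 0)

β0 →J2
β1 →J2
β2 →I1
β3 →J3
β4 →J1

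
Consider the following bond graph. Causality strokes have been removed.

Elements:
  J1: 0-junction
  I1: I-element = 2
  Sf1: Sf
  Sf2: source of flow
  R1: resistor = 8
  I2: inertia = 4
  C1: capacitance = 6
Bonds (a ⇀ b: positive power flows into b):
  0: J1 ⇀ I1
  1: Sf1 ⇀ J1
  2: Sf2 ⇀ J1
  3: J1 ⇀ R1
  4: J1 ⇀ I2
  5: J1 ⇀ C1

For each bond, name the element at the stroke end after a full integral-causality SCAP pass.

bond 0 stroke at I1
bond 1 stroke at Sf1
bond 2 stroke at Sf2
bond 3 stroke at R1
bond 4 stroke at I2
bond 5 stroke at J1

bond 1 →Sf1  (Sf1: flow source, stroke at near end)
bond 2 →Sf2  (Sf2: flow source, stroke at near end)
bond 0 →I1  (I1 integral (f out))
bond 4 →I2  (I2 outputs flow p/I2)
bond 5 →J1  (prefer integral on C1)
bond 3 →R1  (common-e at J1 fixed by 5)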